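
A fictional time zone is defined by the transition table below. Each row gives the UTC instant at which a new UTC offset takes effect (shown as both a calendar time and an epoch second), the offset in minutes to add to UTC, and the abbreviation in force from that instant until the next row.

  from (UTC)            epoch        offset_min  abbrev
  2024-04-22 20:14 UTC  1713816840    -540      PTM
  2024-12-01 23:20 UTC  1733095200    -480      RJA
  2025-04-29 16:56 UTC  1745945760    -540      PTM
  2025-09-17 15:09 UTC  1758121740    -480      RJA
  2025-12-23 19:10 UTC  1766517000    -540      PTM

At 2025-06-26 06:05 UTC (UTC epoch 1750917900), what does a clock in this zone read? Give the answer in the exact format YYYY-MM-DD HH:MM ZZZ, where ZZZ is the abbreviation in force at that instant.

2025-06-25 21:05 PTM

Query: 2025-06-26 06:05 UTC
Rule 3/5 (PTM, -09:00): 2025-04-29 16:56 UTC ≤ query < 2025-09-17 15:09 UTC
6·60 + 5 - 540 = -175 min
-175 = -1·1440 + 1265; 1265 = 21·60 + 5 → 21:05, 2025-06-26 - 1 day = 2025-06-25
→ 2025-06-25 21:05 PTM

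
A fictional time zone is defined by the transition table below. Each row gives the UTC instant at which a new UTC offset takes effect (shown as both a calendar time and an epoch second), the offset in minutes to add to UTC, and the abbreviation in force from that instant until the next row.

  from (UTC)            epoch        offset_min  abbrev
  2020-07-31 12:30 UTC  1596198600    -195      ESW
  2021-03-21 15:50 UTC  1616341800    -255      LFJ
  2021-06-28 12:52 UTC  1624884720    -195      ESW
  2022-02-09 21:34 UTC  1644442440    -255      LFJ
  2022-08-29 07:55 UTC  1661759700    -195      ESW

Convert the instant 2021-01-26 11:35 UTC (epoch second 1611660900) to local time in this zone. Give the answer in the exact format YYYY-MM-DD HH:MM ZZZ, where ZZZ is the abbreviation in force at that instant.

Query: 2021-01-26 11:35 UTC
Rule 1/5 (ESW, -03:15): 2020-07-31 12:30 UTC ≤ query < 2021-03-21 15:50 UTC
11·60 + 35 - 195 = 500 min
500 = 0·1440 + 500; 500 = 8·60 + 20 → 08:20, same day
→ 2021-01-26 08:20 ESW

2021-01-26 08:20 ESW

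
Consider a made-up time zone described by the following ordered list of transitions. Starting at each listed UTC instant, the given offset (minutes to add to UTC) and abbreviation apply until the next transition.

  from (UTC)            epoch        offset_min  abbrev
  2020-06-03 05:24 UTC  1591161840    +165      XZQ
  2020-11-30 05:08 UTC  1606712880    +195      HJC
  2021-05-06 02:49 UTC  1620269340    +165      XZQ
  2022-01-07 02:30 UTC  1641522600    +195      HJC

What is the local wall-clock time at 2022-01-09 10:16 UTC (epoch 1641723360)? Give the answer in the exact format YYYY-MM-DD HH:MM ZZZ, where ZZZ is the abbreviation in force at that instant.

2022-01-09 13:31 HJC

Query: 2022-01-09 10:16 UTC
Rule 4/4 (HJC, +03:15): 2022-01-07 02:30 UTC ≤ query < +∞
10·60 + 16 + 195 = 811 min
811 = 0·1440 + 811; 811 = 13·60 + 31 → 13:31, same day
→ 2022-01-09 13:31 HJC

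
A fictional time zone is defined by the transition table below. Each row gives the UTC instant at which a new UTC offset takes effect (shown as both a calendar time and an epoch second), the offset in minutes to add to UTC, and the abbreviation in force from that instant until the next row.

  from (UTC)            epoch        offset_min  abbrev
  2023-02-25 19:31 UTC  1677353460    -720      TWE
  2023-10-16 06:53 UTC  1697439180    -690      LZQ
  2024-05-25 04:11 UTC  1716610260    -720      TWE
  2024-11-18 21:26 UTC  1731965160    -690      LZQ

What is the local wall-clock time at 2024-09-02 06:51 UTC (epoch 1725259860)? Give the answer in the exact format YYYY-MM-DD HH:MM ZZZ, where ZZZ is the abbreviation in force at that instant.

2024-09-01 18:51 TWE

Query: 2024-09-02 06:51 UTC
Rule 3/4 (TWE, -12:00): 2024-05-25 04:11 UTC ≤ query < 2024-11-18 21:26 UTC
6·60 + 51 - 720 = -309 min
-309 = -1·1440 + 1131; 1131 = 18·60 + 51 → 18:51, 2024-09-02 - 1 day = 2024-09-01
→ 2024-09-01 18:51 TWE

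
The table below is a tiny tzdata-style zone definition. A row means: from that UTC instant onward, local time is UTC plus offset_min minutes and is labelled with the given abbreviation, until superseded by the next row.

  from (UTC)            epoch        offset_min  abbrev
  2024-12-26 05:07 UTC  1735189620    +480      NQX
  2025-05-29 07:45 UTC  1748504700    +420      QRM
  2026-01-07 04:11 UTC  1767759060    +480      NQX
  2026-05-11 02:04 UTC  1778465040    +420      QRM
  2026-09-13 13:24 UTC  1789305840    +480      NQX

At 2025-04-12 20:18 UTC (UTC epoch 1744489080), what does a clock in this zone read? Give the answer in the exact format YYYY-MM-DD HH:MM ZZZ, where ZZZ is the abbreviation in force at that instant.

Query: 2025-04-12 20:18 UTC
Rule 1/5 (NQX, +08:00): 2024-12-26 05:07 UTC ≤ query < 2025-05-29 07:45 UTC
20·60 + 18 + 480 = 1698 min
1698 = 1·1440 + 258; 258 = 4·60 + 18 → 04:18, 2025-04-12 + 1 day = 2025-04-13
→ 2025-04-13 04:18 NQX

2025-04-13 04:18 NQX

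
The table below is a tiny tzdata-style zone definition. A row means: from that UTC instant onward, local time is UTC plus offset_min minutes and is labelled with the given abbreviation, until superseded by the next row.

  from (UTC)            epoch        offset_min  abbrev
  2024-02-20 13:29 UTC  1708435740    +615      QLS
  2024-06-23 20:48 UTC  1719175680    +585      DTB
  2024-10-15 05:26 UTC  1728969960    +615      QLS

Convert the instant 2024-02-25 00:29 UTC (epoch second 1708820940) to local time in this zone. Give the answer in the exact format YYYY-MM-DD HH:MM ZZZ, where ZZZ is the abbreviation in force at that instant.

2024-02-25 10:44 QLS

Query: 2024-02-25 00:29 UTC
Rule 1/3 (QLS, +10:15): 2024-02-20 13:29 UTC ≤ query < 2024-06-23 20:48 UTC
0·60 + 29 + 615 = 644 min
644 = 0·1440 + 644; 644 = 10·60 + 44 → 10:44, same day
→ 2024-02-25 10:44 QLS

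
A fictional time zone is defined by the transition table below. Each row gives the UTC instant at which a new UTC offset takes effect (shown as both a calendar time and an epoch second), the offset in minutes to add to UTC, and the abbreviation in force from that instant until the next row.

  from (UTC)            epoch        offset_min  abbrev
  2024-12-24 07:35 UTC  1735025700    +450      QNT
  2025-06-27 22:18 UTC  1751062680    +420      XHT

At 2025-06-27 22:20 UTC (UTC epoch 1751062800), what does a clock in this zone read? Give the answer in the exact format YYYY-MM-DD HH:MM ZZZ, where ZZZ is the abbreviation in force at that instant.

2025-06-28 05:20 XHT

Query: 2025-06-27 22:20 UTC
Rule 2/2 (XHT, +07:00): 2025-06-27 22:18 UTC ≤ query < +∞
22·60 + 20 + 420 = 1760 min
1760 = 1·1440 + 320; 320 = 5·60 + 20 → 05:20, 2025-06-27 + 1 day = 2025-06-28
→ 2025-06-28 05:20 XHT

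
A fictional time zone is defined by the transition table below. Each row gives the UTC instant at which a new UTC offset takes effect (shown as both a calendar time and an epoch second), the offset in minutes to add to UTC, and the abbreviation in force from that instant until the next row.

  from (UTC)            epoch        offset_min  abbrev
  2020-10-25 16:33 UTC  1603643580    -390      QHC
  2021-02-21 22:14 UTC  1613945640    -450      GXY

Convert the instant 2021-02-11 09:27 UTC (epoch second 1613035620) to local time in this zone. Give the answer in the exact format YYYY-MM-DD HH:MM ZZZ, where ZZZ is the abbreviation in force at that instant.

Query: 2021-02-11 09:27 UTC
Rule 1/2 (QHC, -06:30): 2020-10-25 16:33 UTC ≤ query < 2021-02-21 22:14 UTC
9·60 + 27 - 390 = 177 min
177 = 0·1440 + 177; 177 = 2·60 + 57 → 02:57, same day
→ 2021-02-11 02:57 QHC

2021-02-11 02:57 QHC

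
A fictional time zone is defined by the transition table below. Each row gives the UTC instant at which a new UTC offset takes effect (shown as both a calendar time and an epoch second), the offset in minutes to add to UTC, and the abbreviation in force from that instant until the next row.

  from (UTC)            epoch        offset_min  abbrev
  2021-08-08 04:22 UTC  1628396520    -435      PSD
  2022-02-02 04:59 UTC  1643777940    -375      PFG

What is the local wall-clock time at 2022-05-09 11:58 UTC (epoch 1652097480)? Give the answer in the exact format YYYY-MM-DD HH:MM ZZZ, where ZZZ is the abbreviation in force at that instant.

Query: 2022-05-09 11:58 UTC
Rule 2/2 (PFG, -06:15): 2022-02-02 04:59 UTC ≤ query < +∞
11·60 + 58 - 375 = 343 min
343 = 0·1440 + 343; 343 = 5·60 + 43 → 05:43, same day
→ 2022-05-09 05:43 PFG

2022-05-09 05:43 PFG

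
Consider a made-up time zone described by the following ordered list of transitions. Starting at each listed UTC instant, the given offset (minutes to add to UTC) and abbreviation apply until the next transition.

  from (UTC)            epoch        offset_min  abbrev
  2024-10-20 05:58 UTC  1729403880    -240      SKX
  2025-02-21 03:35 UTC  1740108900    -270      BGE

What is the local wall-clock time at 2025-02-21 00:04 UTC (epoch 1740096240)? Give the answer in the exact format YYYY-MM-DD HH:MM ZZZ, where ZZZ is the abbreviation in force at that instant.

2025-02-20 20:04 SKX

Query: 2025-02-21 00:04 UTC
Rule 1/2 (SKX, -04:00): 2024-10-20 05:58 UTC ≤ query < 2025-02-21 03:35 UTC
0·60 + 4 - 240 = -236 min
-236 = -1·1440 + 1204; 1204 = 20·60 + 4 → 20:04, 2025-02-21 - 1 day = 2025-02-20
→ 2025-02-20 20:04 SKX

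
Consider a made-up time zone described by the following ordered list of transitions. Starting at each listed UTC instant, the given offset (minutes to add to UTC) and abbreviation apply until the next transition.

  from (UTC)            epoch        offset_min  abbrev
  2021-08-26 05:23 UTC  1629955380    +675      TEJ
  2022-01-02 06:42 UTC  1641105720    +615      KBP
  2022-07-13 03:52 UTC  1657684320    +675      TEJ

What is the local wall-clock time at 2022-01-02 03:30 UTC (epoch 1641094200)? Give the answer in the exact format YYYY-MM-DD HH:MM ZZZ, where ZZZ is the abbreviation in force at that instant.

2022-01-02 14:45 TEJ

Query: 2022-01-02 03:30 UTC
Rule 1/3 (TEJ, +11:15): 2021-08-26 05:23 UTC ≤ query < 2022-01-02 06:42 UTC
3·60 + 30 + 675 = 885 min
885 = 0·1440 + 885; 885 = 14·60 + 45 → 14:45, same day
→ 2022-01-02 14:45 TEJ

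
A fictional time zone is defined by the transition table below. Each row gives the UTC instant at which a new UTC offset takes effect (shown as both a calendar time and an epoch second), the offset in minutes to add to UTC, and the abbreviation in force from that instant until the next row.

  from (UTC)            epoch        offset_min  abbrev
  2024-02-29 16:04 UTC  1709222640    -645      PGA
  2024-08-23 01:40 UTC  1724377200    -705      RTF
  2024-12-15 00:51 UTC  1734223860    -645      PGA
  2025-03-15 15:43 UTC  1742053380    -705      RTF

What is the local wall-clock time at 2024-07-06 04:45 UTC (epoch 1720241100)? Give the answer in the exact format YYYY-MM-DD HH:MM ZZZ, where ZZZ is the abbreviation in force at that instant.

Query: 2024-07-06 04:45 UTC
Rule 1/4 (PGA, -10:45): 2024-02-29 16:04 UTC ≤ query < 2024-08-23 01:40 UTC
4·60 + 45 - 645 = -360 min
-360 = -1·1440 + 1080; 1080 = 18·60 + 0 → 18:00, 2024-07-06 - 1 day = 2024-07-05
→ 2024-07-05 18:00 PGA

2024-07-05 18:00 PGA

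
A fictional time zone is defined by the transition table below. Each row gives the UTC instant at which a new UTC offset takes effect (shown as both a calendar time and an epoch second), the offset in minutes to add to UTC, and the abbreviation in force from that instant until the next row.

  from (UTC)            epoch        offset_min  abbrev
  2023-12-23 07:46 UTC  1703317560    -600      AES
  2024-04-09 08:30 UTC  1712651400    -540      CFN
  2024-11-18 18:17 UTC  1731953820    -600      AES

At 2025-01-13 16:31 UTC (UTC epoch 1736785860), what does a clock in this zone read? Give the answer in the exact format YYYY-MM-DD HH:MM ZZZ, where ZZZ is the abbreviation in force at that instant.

2025-01-13 06:31 AES

Query: 2025-01-13 16:31 UTC
Rule 3/3 (AES, -10:00): 2024-11-18 18:17 UTC ≤ query < +∞
16·60 + 31 - 600 = 391 min
391 = 0·1440 + 391; 391 = 6·60 + 31 → 06:31, same day
→ 2025-01-13 06:31 AES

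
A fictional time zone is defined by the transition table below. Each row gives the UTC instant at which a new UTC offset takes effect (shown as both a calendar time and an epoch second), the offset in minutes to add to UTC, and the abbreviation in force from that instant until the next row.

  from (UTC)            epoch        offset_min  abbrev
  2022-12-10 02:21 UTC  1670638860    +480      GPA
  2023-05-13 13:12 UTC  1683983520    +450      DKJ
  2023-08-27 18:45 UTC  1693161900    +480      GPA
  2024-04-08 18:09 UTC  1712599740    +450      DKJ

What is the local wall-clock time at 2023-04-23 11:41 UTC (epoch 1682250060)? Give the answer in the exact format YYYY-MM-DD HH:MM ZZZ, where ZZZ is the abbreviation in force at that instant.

Query: 2023-04-23 11:41 UTC
Rule 1/4 (GPA, +08:00): 2022-12-10 02:21 UTC ≤ query < 2023-05-13 13:12 UTC
11·60 + 41 + 480 = 1181 min
1181 = 0·1440 + 1181; 1181 = 19·60 + 41 → 19:41, same day
→ 2023-04-23 19:41 GPA

2023-04-23 19:41 GPA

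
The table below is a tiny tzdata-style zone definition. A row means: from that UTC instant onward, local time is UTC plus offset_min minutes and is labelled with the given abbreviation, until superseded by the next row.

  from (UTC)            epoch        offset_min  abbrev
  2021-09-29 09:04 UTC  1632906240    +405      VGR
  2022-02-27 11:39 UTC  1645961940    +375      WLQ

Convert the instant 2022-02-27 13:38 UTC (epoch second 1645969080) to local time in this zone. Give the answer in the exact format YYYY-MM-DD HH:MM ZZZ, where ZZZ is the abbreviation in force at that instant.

Query: 2022-02-27 13:38 UTC
Rule 2/2 (WLQ, +06:15): 2022-02-27 11:39 UTC ≤ query < +∞
13·60 + 38 + 375 = 1193 min
1193 = 0·1440 + 1193; 1193 = 19·60 + 53 → 19:53, same day
→ 2022-02-27 19:53 WLQ

2022-02-27 19:53 WLQ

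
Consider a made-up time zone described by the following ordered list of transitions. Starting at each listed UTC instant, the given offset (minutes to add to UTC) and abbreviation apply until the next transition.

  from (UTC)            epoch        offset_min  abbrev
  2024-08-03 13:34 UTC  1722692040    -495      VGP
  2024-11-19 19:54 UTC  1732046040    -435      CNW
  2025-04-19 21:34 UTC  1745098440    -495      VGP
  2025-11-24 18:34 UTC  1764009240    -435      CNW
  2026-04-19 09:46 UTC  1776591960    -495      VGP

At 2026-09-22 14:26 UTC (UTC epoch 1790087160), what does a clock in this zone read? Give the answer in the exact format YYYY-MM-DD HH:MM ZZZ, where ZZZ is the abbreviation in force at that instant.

2026-09-22 06:11 VGP

Query: 2026-09-22 14:26 UTC
Rule 5/5 (VGP, -08:15): 2026-04-19 09:46 UTC ≤ query < +∞
14·60 + 26 - 495 = 371 min
371 = 0·1440 + 371; 371 = 6·60 + 11 → 06:11, same day
→ 2026-09-22 06:11 VGP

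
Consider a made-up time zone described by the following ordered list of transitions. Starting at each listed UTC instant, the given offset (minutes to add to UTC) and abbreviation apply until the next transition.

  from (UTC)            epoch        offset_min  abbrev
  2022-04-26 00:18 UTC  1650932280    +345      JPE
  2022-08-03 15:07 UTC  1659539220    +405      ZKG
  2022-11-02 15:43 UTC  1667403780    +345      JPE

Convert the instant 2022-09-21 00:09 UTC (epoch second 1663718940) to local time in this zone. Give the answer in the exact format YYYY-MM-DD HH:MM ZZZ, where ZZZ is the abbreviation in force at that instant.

Query: 2022-09-21 00:09 UTC
Rule 2/3 (ZKG, +06:45): 2022-08-03 15:07 UTC ≤ query < 2022-11-02 15:43 UTC
0·60 + 9 + 405 = 414 min
414 = 0·1440 + 414; 414 = 6·60 + 54 → 06:54, same day
→ 2022-09-21 06:54 ZKG

2022-09-21 06:54 ZKG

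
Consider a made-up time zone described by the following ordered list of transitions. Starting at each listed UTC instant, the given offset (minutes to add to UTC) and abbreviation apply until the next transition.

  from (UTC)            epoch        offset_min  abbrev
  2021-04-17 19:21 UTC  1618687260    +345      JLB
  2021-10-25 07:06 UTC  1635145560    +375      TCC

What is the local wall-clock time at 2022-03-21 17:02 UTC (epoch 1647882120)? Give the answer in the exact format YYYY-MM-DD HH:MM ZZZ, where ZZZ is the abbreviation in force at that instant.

2022-03-21 23:17 TCC

Query: 2022-03-21 17:02 UTC
Rule 2/2 (TCC, +06:15): 2021-10-25 07:06 UTC ≤ query < +∞
17·60 + 2 + 375 = 1397 min
1397 = 0·1440 + 1397; 1397 = 23·60 + 17 → 23:17, same day
→ 2022-03-21 23:17 TCC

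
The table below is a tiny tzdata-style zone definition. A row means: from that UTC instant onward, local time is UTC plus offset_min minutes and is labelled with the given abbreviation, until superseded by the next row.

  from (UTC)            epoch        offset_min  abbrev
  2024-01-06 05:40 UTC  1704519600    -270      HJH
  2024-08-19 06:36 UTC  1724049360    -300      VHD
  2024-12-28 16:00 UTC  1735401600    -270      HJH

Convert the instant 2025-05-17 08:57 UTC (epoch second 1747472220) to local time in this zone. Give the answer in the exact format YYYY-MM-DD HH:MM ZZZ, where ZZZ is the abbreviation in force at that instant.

Query: 2025-05-17 08:57 UTC
Rule 3/3 (HJH, -04:30): 2024-12-28 16:00 UTC ≤ query < +∞
8·60 + 57 - 270 = 267 min
267 = 0·1440 + 267; 267 = 4·60 + 27 → 04:27, same day
→ 2025-05-17 04:27 HJH

2025-05-17 04:27 HJH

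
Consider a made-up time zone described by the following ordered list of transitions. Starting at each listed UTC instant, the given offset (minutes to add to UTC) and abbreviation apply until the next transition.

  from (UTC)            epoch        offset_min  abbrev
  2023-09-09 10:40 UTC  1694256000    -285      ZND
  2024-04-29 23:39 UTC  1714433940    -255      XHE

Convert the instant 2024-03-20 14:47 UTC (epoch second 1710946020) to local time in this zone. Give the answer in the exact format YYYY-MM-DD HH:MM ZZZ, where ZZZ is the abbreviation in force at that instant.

2024-03-20 10:02 ZND

Query: 2024-03-20 14:47 UTC
Rule 1/2 (ZND, -04:45): 2023-09-09 10:40 UTC ≤ query < 2024-04-29 23:39 UTC
14·60 + 47 - 285 = 602 min
602 = 0·1440 + 602; 602 = 10·60 + 2 → 10:02, same day
→ 2024-03-20 10:02 ZND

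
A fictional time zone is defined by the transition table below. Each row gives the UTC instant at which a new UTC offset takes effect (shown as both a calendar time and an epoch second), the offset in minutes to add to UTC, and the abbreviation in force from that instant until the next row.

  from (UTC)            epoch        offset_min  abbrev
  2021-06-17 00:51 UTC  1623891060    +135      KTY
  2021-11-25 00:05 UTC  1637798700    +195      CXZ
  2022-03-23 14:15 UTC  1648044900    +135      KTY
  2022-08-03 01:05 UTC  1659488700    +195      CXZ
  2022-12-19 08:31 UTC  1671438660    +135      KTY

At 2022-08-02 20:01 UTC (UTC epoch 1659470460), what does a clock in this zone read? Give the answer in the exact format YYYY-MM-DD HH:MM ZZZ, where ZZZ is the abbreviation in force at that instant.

Query: 2022-08-02 20:01 UTC
Rule 3/5 (KTY, +02:15): 2022-03-23 14:15 UTC ≤ query < 2022-08-03 01:05 UTC
20·60 + 1 + 135 = 1336 min
1336 = 0·1440 + 1336; 1336 = 22·60 + 16 → 22:16, same day
→ 2022-08-02 22:16 KTY

2022-08-02 22:16 KTY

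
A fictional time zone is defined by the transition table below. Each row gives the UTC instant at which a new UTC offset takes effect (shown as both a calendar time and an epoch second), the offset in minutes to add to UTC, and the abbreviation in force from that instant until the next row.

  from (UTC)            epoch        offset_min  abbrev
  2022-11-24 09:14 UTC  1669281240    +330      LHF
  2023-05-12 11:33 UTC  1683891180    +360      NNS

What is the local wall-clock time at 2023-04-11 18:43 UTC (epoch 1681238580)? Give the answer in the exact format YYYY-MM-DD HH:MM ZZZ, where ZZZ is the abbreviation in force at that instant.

2023-04-12 00:13 LHF

Query: 2023-04-11 18:43 UTC
Rule 1/2 (LHF, +05:30): 2022-11-24 09:14 UTC ≤ query < 2023-05-12 11:33 UTC
18·60 + 43 + 330 = 1453 min
1453 = 1·1440 + 13; 13 = 0·60 + 13 → 00:13, 2023-04-11 + 1 day = 2023-04-12
→ 2023-04-12 00:13 LHF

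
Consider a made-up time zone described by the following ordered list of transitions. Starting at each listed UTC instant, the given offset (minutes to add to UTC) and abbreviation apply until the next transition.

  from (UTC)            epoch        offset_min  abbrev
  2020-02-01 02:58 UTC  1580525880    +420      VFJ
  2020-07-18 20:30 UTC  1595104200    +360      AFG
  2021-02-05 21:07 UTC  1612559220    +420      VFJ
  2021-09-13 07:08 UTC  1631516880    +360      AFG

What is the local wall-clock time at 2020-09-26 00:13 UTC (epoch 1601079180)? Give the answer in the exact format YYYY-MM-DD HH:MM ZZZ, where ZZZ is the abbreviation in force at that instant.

2020-09-26 06:13 AFG

Query: 2020-09-26 00:13 UTC
Rule 2/4 (AFG, +06:00): 2020-07-18 20:30 UTC ≤ query < 2021-02-05 21:07 UTC
0·60 + 13 + 360 = 373 min
373 = 0·1440 + 373; 373 = 6·60 + 13 → 06:13, same day
→ 2020-09-26 06:13 AFG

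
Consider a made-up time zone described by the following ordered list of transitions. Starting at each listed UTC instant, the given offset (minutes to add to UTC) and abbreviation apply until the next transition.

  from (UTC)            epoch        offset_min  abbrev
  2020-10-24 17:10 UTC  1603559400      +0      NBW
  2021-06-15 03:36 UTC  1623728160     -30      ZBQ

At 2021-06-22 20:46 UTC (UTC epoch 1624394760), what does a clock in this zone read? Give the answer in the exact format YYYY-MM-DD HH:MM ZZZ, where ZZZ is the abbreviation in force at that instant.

2021-06-22 20:16 ZBQ

Query: 2021-06-22 20:46 UTC
Rule 2/2 (ZBQ, -00:30): 2021-06-15 03:36 UTC ≤ query < +∞
20·60 + 46 - 30 = 1216 min
1216 = 0·1440 + 1216; 1216 = 20·60 + 16 → 20:16, same day
→ 2021-06-22 20:16 ZBQ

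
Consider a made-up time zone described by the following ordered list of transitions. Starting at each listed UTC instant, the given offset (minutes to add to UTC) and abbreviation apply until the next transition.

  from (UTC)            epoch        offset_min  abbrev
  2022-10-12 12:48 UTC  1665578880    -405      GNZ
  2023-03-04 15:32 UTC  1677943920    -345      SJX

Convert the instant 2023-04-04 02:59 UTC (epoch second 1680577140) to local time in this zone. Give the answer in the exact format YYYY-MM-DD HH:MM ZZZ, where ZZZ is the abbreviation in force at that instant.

Query: 2023-04-04 02:59 UTC
Rule 2/2 (SJX, -05:45): 2023-03-04 15:32 UTC ≤ query < +∞
2·60 + 59 - 345 = -166 min
-166 = -1·1440 + 1274; 1274 = 21·60 + 14 → 21:14, 2023-04-04 - 1 day = 2023-04-03
→ 2023-04-03 21:14 SJX

2023-04-03 21:14 SJX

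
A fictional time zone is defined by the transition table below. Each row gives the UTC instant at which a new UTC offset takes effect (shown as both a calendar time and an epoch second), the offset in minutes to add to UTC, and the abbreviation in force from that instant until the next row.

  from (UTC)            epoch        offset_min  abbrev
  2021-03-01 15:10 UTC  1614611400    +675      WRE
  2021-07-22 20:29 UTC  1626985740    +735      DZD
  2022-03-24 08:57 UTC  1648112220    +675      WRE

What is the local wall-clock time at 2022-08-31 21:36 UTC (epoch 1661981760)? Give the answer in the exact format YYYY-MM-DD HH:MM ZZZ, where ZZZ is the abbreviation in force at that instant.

Query: 2022-08-31 21:36 UTC
Rule 3/3 (WRE, +11:15): 2022-03-24 08:57 UTC ≤ query < +∞
21·60 + 36 + 675 = 1971 min
1971 = 1·1440 + 531; 531 = 8·60 + 51 → 08:51, 2022-08-31 + 1 day = 2022-09-01
→ 2022-09-01 08:51 WRE

2022-09-01 08:51 WRE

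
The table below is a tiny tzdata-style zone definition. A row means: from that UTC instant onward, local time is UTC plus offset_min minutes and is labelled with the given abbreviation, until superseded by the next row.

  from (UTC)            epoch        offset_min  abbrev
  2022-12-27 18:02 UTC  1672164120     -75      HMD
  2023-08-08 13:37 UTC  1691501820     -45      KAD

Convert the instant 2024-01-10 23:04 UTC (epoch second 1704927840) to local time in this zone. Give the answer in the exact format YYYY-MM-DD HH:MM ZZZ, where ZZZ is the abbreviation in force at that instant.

2024-01-10 22:19 KAD

Query: 2024-01-10 23:04 UTC
Rule 2/2 (KAD, -00:45): 2023-08-08 13:37 UTC ≤ query < +∞
23·60 + 4 - 45 = 1339 min
1339 = 0·1440 + 1339; 1339 = 22·60 + 19 → 22:19, same day
→ 2024-01-10 22:19 KAD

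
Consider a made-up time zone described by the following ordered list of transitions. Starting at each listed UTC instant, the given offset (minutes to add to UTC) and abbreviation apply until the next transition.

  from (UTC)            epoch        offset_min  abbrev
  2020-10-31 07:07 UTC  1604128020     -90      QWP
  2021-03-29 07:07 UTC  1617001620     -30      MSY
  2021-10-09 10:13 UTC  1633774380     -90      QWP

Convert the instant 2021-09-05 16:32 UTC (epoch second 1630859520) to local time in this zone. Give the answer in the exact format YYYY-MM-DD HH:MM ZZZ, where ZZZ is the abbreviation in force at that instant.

Query: 2021-09-05 16:32 UTC
Rule 2/3 (MSY, -00:30): 2021-03-29 07:07 UTC ≤ query < 2021-10-09 10:13 UTC
16·60 + 32 - 30 = 962 min
962 = 0·1440 + 962; 962 = 16·60 + 2 → 16:02, same day
→ 2021-09-05 16:02 MSY

2021-09-05 16:02 MSY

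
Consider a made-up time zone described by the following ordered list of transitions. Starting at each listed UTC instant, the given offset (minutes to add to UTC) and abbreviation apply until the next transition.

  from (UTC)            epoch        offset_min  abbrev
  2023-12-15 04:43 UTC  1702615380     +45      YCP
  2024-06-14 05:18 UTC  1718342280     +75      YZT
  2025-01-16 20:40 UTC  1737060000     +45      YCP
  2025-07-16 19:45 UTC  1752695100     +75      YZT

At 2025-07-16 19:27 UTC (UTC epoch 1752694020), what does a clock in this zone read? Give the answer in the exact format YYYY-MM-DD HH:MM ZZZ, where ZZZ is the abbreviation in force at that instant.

Query: 2025-07-16 19:27 UTC
Rule 3/4 (YCP, +00:45): 2025-01-16 20:40 UTC ≤ query < 2025-07-16 19:45 UTC
19·60 + 27 + 45 = 1212 min
1212 = 0·1440 + 1212; 1212 = 20·60 + 12 → 20:12, same day
→ 2025-07-16 20:12 YCP

2025-07-16 20:12 YCP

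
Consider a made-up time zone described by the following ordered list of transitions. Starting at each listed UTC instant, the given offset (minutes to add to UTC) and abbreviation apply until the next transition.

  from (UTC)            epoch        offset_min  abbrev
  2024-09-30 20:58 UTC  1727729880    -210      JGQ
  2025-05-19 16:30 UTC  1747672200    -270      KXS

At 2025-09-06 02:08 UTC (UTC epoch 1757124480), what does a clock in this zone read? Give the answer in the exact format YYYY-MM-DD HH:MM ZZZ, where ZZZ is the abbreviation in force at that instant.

2025-09-05 21:38 KXS

Query: 2025-09-06 02:08 UTC
Rule 2/2 (KXS, -04:30): 2025-05-19 16:30 UTC ≤ query < +∞
2·60 + 8 - 270 = -142 min
-142 = -1·1440 + 1298; 1298 = 21·60 + 38 → 21:38, 2025-09-06 - 1 day = 2025-09-05
→ 2025-09-05 21:38 KXS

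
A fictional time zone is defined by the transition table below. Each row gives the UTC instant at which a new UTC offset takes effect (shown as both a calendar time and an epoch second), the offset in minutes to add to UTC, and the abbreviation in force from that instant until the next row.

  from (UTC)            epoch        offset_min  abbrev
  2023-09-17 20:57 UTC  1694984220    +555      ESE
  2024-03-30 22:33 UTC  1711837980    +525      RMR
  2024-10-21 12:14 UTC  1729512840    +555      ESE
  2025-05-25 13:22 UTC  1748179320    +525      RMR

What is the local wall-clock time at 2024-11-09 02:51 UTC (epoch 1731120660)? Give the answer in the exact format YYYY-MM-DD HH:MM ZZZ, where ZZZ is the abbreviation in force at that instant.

2024-11-09 12:06 ESE

Query: 2024-11-09 02:51 UTC
Rule 3/4 (ESE, +09:15): 2024-10-21 12:14 UTC ≤ query < 2025-05-25 13:22 UTC
2·60 + 51 + 555 = 726 min
726 = 0·1440 + 726; 726 = 12·60 + 6 → 12:06, same day
→ 2024-11-09 12:06 ESE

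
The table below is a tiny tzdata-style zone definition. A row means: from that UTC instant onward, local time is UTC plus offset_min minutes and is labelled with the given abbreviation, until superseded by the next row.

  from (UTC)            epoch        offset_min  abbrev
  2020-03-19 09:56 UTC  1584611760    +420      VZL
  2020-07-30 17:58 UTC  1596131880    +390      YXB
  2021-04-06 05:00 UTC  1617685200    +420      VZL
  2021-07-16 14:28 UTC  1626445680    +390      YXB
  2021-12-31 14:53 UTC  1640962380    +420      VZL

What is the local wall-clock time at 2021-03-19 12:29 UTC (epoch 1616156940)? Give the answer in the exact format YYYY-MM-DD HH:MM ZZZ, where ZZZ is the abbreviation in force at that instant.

2021-03-19 18:59 YXB

Query: 2021-03-19 12:29 UTC
Rule 2/5 (YXB, +06:30): 2020-07-30 17:58 UTC ≤ query < 2021-04-06 05:00 UTC
12·60 + 29 + 390 = 1139 min
1139 = 0·1440 + 1139; 1139 = 18·60 + 59 → 18:59, same day
→ 2021-03-19 18:59 YXB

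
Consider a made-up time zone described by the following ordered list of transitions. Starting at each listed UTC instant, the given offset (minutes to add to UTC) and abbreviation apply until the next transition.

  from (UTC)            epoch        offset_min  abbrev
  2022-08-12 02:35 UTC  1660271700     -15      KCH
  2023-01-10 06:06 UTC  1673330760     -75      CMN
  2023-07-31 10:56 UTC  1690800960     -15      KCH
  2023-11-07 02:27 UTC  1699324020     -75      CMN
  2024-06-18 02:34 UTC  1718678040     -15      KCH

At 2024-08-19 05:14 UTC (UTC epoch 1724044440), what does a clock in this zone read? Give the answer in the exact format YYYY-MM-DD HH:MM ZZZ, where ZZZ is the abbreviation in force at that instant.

Query: 2024-08-19 05:14 UTC
Rule 5/5 (KCH, -00:15): 2024-06-18 02:34 UTC ≤ query < +∞
5·60 + 14 - 15 = 299 min
299 = 0·1440 + 299; 299 = 4·60 + 59 → 04:59, same day
→ 2024-08-19 04:59 KCH

2024-08-19 04:59 KCH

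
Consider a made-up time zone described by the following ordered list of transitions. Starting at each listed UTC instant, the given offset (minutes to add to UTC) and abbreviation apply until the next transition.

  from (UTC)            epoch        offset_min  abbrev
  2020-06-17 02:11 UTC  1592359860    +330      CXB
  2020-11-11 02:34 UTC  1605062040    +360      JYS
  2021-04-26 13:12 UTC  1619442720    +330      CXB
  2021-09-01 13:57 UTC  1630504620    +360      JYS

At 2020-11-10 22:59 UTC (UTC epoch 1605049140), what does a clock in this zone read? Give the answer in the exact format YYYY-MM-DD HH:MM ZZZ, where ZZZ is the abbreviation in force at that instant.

Query: 2020-11-10 22:59 UTC
Rule 1/4 (CXB, +05:30): 2020-06-17 02:11 UTC ≤ query < 2020-11-11 02:34 UTC
22·60 + 59 + 330 = 1709 min
1709 = 1·1440 + 269; 269 = 4·60 + 29 → 04:29, 2020-11-10 + 1 day = 2020-11-11
→ 2020-11-11 04:29 CXB

2020-11-11 04:29 CXB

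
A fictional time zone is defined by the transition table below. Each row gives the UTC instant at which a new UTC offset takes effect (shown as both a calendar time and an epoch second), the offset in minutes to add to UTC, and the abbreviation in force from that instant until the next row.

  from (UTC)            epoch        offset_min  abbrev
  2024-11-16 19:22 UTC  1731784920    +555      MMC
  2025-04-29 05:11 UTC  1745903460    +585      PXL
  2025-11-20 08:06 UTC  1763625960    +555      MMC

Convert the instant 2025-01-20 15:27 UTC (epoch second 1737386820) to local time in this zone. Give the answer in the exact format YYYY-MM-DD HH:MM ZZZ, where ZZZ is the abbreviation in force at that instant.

Query: 2025-01-20 15:27 UTC
Rule 1/3 (MMC, +09:15): 2024-11-16 19:22 UTC ≤ query < 2025-04-29 05:11 UTC
15·60 + 27 + 555 = 1482 min
1482 = 1·1440 + 42; 42 = 0·60 + 42 → 00:42, 2025-01-20 + 1 day = 2025-01-21
→ 2025-01-21 00:42 MMC

2025-01-21 00:42 MMC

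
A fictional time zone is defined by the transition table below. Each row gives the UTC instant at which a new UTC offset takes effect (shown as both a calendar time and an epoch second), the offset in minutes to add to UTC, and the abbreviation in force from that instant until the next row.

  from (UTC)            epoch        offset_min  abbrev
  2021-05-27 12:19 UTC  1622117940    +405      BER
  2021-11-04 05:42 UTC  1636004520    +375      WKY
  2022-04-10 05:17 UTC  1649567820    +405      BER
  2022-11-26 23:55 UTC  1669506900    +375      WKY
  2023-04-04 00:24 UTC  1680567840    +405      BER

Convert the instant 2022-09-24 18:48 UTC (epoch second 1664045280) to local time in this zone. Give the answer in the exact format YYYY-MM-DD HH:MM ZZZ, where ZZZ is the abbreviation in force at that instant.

2022-09-25 01:33 BER

Query: 2022-09-24 18:48 UTC
Rule 3/5 (BER, +06:45): 2022-04-10 05:17 UTC ≤ query < 2022-11-26 23:55 UTC
18·60 + 48 + 405 = 1533 min
1533 = 1·1440 + 93; 93 = 1·60 + 33 → 01:33, 2022-09-24 + 1 day = 2022-09-25
→ 2022-09-25 01:33 BER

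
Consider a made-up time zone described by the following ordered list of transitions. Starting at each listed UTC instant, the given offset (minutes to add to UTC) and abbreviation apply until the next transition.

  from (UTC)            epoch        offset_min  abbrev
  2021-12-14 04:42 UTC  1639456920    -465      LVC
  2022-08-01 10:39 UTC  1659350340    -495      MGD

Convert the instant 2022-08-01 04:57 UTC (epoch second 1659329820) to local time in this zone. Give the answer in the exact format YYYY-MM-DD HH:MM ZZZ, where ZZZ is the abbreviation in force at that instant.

Query: 2022-08-01 04:57 UTC
Rule 1/2 (LVC, -07:45): 2021-12-14 04:42 UTC ≤ query < 2022-08-01 10:39 UTC
4·60 + 57 - 465 = -168 min
-168 = -1·1440 + 1272; 1272 = 21·60 + 12 → 21:12, 2022-08-01 - 1 day = 2022-07-31
→ 2022-07-31 21:12 LVC

2022-07-31 21:12 LVC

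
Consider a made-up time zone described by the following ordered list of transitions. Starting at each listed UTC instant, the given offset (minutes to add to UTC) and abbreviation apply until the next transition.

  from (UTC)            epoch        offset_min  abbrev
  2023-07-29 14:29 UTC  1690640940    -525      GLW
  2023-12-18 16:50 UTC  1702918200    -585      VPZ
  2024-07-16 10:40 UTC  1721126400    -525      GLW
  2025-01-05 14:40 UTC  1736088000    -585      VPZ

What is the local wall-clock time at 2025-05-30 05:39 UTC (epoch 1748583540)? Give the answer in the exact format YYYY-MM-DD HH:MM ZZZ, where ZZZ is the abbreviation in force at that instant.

Query: 2025-05-30 05:39 UTC
Rule 4/4 (VPZ, -09:45): 2025-01-05 14:40 UTC ≤ query < +∞
5·60 + 39 - 585 = -246 min
-246 = -1·1440 + 1194; 1194 = 19·60 + 54 → 19:54, 2025-05-30 - 1 day = 2025-05-29
→ 2025-05-29 19:54 VPZ

2025-05-29 19:54 VPZ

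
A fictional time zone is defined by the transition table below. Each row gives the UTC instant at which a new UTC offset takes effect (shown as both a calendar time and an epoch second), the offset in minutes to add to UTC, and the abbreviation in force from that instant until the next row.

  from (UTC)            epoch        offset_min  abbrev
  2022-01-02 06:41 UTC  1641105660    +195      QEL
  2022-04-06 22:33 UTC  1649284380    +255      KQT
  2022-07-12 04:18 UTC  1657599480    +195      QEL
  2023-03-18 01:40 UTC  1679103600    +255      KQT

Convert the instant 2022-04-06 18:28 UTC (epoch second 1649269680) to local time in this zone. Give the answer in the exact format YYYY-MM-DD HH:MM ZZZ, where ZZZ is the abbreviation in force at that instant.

Query: 2022-04-06 18:28 UTC
Rule 1/4 (QEL, +03:15): 2022-01-02 06:41 UTC ≤ query < 2022-04-06 22:33 UTC
18·60 + 28 + 195 = 1303 min
1303 = 0·1440 + 1303; 1303 = 21·60 + 43 → 21:43, same day
→ 2022-04-06 21:43 QEL

2022-04-06 21:43 QEL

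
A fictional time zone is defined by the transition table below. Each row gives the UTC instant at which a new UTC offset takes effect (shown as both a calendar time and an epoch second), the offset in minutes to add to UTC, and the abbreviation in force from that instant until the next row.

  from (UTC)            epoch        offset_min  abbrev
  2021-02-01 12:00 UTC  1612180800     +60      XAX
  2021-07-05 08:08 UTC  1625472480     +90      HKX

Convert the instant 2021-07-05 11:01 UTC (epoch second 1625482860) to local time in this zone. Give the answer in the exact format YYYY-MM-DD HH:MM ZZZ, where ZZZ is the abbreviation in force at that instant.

Query: 2021-07-05 11:01 UTC
Rule 2/2 (HKX, +01:30): 2021-07-05 08:08 UTC ≤ query < +∞
11·60 + 1 + 90 = 751 min
751 = 0·1440 + 751; 751 = 12·60 + 31 → 12:31, same day
→ 2021-07-05 12:31 HKX

2021-07-05 12:31 HKX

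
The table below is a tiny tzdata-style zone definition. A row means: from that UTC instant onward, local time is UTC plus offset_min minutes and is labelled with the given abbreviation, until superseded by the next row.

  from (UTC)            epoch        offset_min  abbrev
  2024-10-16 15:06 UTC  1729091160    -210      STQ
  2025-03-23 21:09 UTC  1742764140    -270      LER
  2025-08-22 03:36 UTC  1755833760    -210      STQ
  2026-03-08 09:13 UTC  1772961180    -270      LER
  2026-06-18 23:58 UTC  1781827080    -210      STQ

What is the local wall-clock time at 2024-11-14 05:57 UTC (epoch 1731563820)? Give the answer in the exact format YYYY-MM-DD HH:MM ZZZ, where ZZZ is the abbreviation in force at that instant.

Query: 2024-11-14 05:57 UTC
Rule 1/5 (STQ, -03:30): 2024-10-16 15:06 UTC ≤ query < 2025-03-23 21:09 UTC
5·60 + 57 - 210 = 147 min
147 = 0·1440 + 147; 147 = 2·60 + 27 → 02:27, same day
→ 2024-11-14 02:27 STQ

2024-11-14 02:27 STQ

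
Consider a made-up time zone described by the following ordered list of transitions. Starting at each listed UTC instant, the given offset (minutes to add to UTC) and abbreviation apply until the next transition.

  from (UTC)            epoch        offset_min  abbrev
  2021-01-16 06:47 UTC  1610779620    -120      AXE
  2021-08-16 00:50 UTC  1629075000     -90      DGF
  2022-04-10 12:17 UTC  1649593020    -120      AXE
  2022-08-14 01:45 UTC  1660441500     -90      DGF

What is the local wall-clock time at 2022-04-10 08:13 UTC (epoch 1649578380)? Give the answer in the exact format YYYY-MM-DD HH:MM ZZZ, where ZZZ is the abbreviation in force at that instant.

Query: 2022-04-10 08:13 UTC
Rule 2/4 (DGF, -01:30): 2021-08-16 00:50 UTC ≤ query < 2022-04-10 12:17 UTC
8·60 + 13 - 90 = 403 min
403 = 0·1440 + 403; 403 = 6·60 + 43 → 06:43, same day
→ 2022-04-10 06:43 DGF

2022-04-10 06:43 DGF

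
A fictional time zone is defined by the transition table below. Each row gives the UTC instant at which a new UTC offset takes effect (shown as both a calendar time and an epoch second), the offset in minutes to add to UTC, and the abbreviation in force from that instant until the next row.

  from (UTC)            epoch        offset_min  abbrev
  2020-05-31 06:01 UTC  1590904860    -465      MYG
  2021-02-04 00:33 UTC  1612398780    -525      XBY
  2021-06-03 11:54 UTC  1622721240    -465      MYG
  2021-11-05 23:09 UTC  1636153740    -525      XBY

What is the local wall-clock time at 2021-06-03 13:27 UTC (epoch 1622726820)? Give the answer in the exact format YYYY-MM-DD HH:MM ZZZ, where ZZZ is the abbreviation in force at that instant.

2021-06-03 05:42 MYG

Query: 2021-06-03 13:27 UTC
Rule 3/4 (MYG, -07:45): 2021-06-03 11:54 UTC ≤ query < 2021-11-05 23:09 UTC
13·60 + 27 - 465 = 342 min
342 = 0·1440 + 342; 342 = 5·60 + 42 → 05:42, same day
→ 2021-06-03 05:42 MYG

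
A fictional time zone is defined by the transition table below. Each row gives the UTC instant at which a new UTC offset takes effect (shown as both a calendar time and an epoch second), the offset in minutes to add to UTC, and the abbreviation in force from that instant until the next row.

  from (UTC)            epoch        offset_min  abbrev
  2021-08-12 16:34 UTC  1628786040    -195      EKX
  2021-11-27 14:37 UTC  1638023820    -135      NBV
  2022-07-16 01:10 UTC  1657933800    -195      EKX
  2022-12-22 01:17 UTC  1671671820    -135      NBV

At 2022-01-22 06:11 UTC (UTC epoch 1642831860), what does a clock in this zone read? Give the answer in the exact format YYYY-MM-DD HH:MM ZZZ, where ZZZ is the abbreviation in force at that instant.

Query: 2022-01-22 06:11 UTC
Rule 2/4 (NBV, -02:15): 2021-11-27 14:37 UTC ≤ query < 2022-07-16 01:10 UTC
6·60 + 11 - 135 = 236 min
236 = 0·1440 + 236; 236 = 3·60 + 56 → 03:56, same day
→ 2022-01-22 03:56 NBV

2022-01-22 03:56 NBV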